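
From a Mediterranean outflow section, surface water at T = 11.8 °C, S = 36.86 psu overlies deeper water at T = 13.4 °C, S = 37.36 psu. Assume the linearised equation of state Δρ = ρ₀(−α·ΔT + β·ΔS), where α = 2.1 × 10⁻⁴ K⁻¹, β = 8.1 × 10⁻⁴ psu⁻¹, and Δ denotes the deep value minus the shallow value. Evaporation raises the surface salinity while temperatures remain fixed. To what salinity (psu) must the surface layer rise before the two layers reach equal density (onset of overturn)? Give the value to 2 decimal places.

36.95 psu

Neutral buoyancy requires −α(T_deep − T_surf) + β(S_deep − S_surf′) = 0.
S_surf′ = S_deep − (α/β)·ΔT = 37.36 − (2.1 × 10⁻⁴/8.1 × 10⁻⁴)·(+1.6) = 36.9452 psu.
Increase required: 36.9452 − 36.86 = 0.0852 psu.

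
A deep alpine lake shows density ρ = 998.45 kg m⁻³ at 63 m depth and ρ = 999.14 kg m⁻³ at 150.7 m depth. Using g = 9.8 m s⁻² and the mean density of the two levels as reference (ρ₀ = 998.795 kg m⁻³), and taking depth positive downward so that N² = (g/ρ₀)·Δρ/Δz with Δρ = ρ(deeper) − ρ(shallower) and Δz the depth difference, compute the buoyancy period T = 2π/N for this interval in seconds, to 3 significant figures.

Δρ = 999.14 − 998.45 = 0.69 kg m⁻³ over Δz = 150.7 − 63 = 87.7 m.
N² = (9.8/998.795) × (0.69/87.7) = 7.7197 × 10⁻⁵ s⁻².
N = √(7.7197 × 10⁻⁵) = 8.7862 × 10⁻³ rad s⁻¹, so T = 2π/N = 715.12 s ≈ 715 s.

715 s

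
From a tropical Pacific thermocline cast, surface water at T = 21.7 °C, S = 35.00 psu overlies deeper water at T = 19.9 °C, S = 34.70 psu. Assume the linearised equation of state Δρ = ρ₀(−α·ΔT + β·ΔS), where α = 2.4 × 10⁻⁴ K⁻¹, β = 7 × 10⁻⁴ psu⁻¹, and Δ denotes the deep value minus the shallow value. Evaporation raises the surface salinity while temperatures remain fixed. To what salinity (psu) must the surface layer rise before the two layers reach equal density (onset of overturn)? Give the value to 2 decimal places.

35.32 psu

Neutral buoyancy requires −α(T_deep − T_surf) + β(S_deep − S_surf′) = 0.
S_surf′ = S_deep − (α/β)·ΔT = 34.70 − (2.4 × 10⁻⁴/7 × 10⁻⁴)·(-1.8) = 35.3171 psu.
Increase required: 35.3171 − 35.00 = 0.3171 psu.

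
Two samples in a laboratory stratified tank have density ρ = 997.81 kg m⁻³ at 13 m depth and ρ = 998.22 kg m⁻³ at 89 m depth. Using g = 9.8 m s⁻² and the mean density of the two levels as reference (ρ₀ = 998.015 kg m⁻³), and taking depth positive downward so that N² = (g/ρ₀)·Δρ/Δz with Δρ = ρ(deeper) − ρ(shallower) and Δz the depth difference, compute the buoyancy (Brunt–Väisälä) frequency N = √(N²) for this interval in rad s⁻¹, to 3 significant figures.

7.28 × 10⁻³ rad s⁻¹

Δρ = 998.22 − 997.81 = 0.41 kg m⁻³ over Δz = 89 − 13 = 76 m.
N² = (9.8/998.015) × (0.41/76) = 5.2974 × 10⁻⁵ s⁻².
N = √(5.2974 × 10⁻⁵) = 7.2783 × 10⁻³ rad s⁻¹ ≈ 7.28 × 10⁻³ rad s⁻¹.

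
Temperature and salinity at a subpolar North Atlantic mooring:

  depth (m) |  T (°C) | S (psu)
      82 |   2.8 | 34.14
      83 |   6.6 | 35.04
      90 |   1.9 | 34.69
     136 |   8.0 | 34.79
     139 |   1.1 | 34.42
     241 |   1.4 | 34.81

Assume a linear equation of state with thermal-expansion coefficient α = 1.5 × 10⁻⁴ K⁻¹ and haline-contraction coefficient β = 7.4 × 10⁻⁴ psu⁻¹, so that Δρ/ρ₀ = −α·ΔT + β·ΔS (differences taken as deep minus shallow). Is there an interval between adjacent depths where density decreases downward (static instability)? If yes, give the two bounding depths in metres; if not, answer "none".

90–136 m

Evaluate Δρ/ρ₀ = −αΔT + βΔS across each adjacent pair:
  82–83 m: −αΔT+βΔS = −(1.5 × 10⁻⁴)(+3.8)+(7.4 × 10⁻⁴)(+0.90) = 9.6 × 10⁻⁵ → stable
  83–90 m: −αΔT+βΔS = −(1.5 × 10⁻⁴)(-4.7)+(7.4 × 10⁻⁴)(-0.35) = 4.5 × 10⁻⁴ → stable
  90–136 m: −αΔT+βΔS = −(1.5 × 10⁻⁴)(+6.1)+(7.4 × 10⁻⁴)(+0.10) = -8.4 × 10⁻⁴ → UNSTABLE
  136–139 m: −αΔT+βΔS = −(1.5 × 10⁻⁴)(-6.9)+(7.4 × 10⁻⁴)(-0.37) = 7.6 × 10⁻⁴ → stable
  139–241 m: −αΔT+βΔS = −(1.5 × 10⁻⁴)(+0.3)+(7.4 × 10⁻⁴)(+0.39) = 2.4 × 10⁻⁴ → stable
The 90–136 m interval has Δρ < 0: lighter water underlies denser water.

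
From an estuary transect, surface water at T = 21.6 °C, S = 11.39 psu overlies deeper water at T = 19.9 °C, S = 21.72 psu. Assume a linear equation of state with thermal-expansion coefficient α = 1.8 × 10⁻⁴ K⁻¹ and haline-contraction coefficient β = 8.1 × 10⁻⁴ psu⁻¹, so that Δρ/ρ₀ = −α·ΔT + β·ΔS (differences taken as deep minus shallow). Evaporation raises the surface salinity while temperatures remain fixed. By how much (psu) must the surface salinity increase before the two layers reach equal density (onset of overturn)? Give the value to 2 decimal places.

Neutral buoyancy requires −α(T_deep − T_surf) + β(S_deep − S_surf′) = 0.
S_surf′ = S_deep − (α/β)·ΔT = 21.72 − (1.8 × 10⁻⁴/8.1 × 10⁻⁴)·(-1.7) = 22.0978 psu.
Increase required: 22.0978 − 11.39 = 10.7078 psu.

10.71 psu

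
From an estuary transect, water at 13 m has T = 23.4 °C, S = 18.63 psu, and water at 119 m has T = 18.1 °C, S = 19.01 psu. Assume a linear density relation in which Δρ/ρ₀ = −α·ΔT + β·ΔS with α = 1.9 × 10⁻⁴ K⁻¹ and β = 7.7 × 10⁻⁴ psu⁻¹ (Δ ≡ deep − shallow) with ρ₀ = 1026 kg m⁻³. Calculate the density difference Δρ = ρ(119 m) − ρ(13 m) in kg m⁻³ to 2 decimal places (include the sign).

+1.33 kg m⁻³

ΔT = -5.3 K, ΔS = +0.38 psu (deep − shallow).
Δρ/ρ₀ = −(1.9 × 10⁻⁴)(-5.3) + (7.7 × 10⁻⁴)(+0.38) = 1.2996 × 10⁻³.
Δρ = 1026 × (1.2996 × 10⁻³) = +1.33 kg m⁻³.
Positive Δρ: denser below, stable.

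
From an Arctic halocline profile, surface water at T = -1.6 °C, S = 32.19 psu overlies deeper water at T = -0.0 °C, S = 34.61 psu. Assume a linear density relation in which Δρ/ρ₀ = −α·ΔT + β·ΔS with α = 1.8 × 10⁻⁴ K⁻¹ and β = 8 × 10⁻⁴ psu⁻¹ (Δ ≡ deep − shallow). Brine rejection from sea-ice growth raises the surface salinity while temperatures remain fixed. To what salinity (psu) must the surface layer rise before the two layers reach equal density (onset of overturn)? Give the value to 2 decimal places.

34.25 psu

Neutral buoyancy requires −α(T_deep − T_surf) + β(S_deep − S_surf′) = 0.
S_surf′ = S_deep − (α/β)·ΔT = 34.61 − (1.8 × 10⁻⁴/8 × 10⁻⁴)·(+1.6) = 34.2500 psu.
Increase required: 34.2500 − 32.19 = 2.0600 psu.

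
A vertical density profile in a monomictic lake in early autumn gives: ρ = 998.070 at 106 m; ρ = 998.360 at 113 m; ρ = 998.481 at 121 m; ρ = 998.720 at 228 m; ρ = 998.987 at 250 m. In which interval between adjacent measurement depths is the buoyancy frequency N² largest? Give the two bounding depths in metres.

106–113 m

Compute the density gradient over each adjacent pair:
  106–113 m: Δρ/Δz = 0.290/7 = 0.041 kg m⁻⁴
  113–121 m: Δρ/Δz = 0.121/8 = 0.015 kg m⁻⁴
  121–228 m: Δρ/Δz = 0.239/107 = 2.2 × 10⁻³ kg m⁻⁴
  228–250 m: Δρ/Δz = 0.267/22 = 0.012 kg m⁻⁴
The largest gradient is in the 106–113 m interval — the pycnocline.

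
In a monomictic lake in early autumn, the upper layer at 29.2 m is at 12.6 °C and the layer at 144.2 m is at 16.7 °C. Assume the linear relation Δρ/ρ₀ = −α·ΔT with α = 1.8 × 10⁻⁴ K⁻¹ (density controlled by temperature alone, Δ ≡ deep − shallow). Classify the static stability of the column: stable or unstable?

unstable

ΔT = 16.7 − 12.6 = +4.1 K, so Δρ/ρ₀ = −αΔT = -7.38 × 10⁻⁴.
Δρ/ρ₀ < 0, so Δρ < 0: deeper water is lighter → statically unstable; the column would overturn.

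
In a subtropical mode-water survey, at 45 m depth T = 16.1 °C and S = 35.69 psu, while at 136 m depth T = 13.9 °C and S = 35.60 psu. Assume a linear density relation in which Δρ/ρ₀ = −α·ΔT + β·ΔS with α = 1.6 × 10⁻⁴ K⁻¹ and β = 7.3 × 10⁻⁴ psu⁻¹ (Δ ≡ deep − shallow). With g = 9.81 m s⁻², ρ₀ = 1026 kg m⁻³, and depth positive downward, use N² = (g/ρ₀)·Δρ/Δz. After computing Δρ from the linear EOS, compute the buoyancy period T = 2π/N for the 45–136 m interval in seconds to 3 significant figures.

ΔT = -2.2 K, ΔS = -0.09 psu (deep − shallow).
Δρ/ρ₀ = −αΔT + βΔS = 3.52 × 10⁻⁴ − 6.57 × 10⁻⁵ = 2.863 × 10⁻⁴, so Δρ ≈ 0.2937 kg m⁻³.
N² = (g/ρ₀)·Δρ/Δz = g·(Δρ/ρ₀)/Δz = 9.81 × 2.863 × 10⁻⁴ / 91 = 3.0864 × 10⁻⁵ s⁻².
N = √(3.0864 × 10⁻⁵) = 5.5555 × 10⁻³ rad s⁻¹ → T = 2π/N = 1.1310 × 10³ s ≈ 1.13 × 10³ s.

1.13 × 10³ s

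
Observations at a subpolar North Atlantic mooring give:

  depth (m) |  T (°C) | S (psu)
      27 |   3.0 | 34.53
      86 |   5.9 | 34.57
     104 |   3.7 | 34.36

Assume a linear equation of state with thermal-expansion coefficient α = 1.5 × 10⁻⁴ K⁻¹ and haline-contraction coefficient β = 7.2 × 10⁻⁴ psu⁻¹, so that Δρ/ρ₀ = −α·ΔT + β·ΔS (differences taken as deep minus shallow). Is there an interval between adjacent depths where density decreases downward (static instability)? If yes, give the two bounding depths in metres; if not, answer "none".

Evaluate Δρ/ρ₀ = −αΔT + βΔS across each adjacent pair:
  27–86 m: −αΔT+βΔS = −(1.5 × 10⁻⁴)(+2.9)+(7.2 × 10⁻⁴)(+0.04) = -4.1 × 10⁻⁴ → UNSTABLE
  86–104 m: −αΔT+βΔS = −(1.5 × 10⁻⁴)(-2.2)+(7.2 × 10⁻⁴)(-0.21) = 1.8 × 10⁻⁴ → stable
The 27–86 m interval has Δρ < 0: lighter water underlies denser water.

27–86 m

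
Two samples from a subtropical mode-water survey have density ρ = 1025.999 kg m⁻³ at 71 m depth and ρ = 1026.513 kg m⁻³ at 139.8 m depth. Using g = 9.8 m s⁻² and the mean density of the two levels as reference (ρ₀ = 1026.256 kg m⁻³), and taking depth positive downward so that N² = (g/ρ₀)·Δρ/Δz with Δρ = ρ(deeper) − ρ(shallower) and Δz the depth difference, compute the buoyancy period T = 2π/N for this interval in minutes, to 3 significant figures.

Δρ = 1026.513 − 1025.999 = 0.514 kg m⁻³ over Δz = 139.8 − 71 = 68.8 m.
N² = (9.8/1026.256) × (0.514/68.8) = 7.1342 × 10⁻⁵ s⁻².
N = √(7.1342 × 10⁻⁵) = 8.4464 × 10⁻³ rad s⁻¹, so T = 2π/N = 743.89 s = 12.398 min ≈ 12.4 min.

12.4 min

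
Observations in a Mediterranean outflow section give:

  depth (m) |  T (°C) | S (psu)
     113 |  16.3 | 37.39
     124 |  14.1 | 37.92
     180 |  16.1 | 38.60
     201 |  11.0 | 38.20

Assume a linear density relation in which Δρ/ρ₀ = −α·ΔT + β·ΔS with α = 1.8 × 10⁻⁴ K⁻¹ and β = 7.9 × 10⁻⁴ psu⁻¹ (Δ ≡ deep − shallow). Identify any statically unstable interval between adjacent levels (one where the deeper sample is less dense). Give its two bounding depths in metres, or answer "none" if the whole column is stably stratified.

Evaluate Δρ/ρ₀ = −αΔT + βΔS across each adjacent pair:
  113–124 m: −αΔT+βΔS = −(1.8 × 10⁻⁴)(-2.2)+(7.9 × 10⁻⁴)(+0.53) = 8.1 × 10⁻⁴ → stable
  124–180 m: −αΔT+βΔS = −(1.8 × 10⁻⁴)(+2.0)+(7.9 × 10⁻⁴)(+0.68) = 1.8 × 10⁻⁴ → stable
  180–201 m: −αΔT+βΔS = −(1.8 × 10⁻⁴)(-5.1)+(7.9 × 10⁻⁴)(-0.40) = 6.0 × 10⁻⁴ → stable
Every interval has Δρ > 0: the column is stably stratified throughout.

none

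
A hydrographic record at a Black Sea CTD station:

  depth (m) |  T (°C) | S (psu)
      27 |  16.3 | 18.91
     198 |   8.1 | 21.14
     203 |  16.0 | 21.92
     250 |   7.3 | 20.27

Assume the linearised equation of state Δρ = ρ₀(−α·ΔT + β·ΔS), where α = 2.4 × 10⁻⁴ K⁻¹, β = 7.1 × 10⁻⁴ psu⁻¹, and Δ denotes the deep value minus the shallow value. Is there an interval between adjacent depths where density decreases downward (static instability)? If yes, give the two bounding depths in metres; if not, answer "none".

198–203 m

Evaluate Δρ/ρ₀ = −αΔT + βΔS across each adjacent pair:
  27–198 m: −αΔT+βΔS = −(2.4 × 10⁻⁴)(-8.2)+(7.1 × 10⁻⁴)(+2.23) = 3.6 × 10⁻³ → stable
  198–203 m: −αΔT+βΔS = −(2.4 × 10⁻⁴)(+7.9)+(7.1 × 10⁻⁴)(+0.78) = -1.3 × 10⁻³ → UNSTABLE
  203–250 m: −αΔT+βΔS = −(2.4 × 10⁻⁴)(-8.7)+(7.1 × 10⁻⁴)(-1.65) = 9.2 × 10⁻⁴ → stable
The 198–203 m interval has Δρ < 0: lighter water underlies denser water.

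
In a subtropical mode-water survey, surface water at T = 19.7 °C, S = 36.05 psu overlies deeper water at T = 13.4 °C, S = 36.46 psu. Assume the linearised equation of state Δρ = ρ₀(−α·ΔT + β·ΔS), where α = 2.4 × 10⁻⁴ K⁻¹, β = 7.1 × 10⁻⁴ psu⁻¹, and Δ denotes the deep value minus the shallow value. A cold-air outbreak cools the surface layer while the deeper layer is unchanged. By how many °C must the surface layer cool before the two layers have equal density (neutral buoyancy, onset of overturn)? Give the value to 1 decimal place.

Neutral buoyancy requires Δρ = 0, i.e. −α(T_deep − T_surf′) + β(S_deep − S_surf) = 0.
T_surf′ = T_deep − (β/α)·ΔS = 13.4 − (7.1 × 10⁻⁴/2.4 × 10⁻⁴)·(+0.41) = 12.187 °C.
Cooling required: 19.7 − (12.187) = 7.513 °C.

7.5 °C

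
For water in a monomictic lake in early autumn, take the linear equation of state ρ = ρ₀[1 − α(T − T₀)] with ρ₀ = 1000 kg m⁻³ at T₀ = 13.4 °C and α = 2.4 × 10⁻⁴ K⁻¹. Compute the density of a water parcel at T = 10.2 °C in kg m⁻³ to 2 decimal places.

T − T₀ = -3.2 K.
Bracket = 1 − α·(-3.2) = 1 + (7.68 × 10⁻⁴) = 1.0007680.
ρ = 1000 × 1.0007680 = 1000.77 kg m⁻³.

1000.77 kg m⁻³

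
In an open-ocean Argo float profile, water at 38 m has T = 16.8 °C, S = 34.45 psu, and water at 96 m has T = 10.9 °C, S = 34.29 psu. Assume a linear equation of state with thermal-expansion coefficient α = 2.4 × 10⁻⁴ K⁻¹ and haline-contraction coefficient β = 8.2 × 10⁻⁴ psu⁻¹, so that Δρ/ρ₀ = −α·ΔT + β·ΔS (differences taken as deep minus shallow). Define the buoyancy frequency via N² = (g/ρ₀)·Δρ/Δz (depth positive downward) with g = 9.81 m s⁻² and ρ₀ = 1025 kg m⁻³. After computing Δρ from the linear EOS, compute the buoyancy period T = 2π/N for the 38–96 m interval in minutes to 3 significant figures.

ΔT = -5.9 K, ΔS = -0.16 psu (deep − shallow).
Δρ/ρ₀ = −αΔT + βΔS = 1.416 × 10⁻³ − 1.312 × 10⁻⁴ = 1.2848 × 10⁻³, so Δρ ≈ 1.317 kg m⁻³.
N² = (g/ρ₀)·Δρ/Δz = g·(Δρ/ρ₀)/Δz = 9.81 × 1.2848 × 10⁻³ / 58 = 2.1731 × 10⁻⁴ s⁻².
N = √(2.1731 × 10⁻⁴) = 0.014741 rad s⁻¹ → T = 2π/N = 426.24 s = 7.1040 min ≈ 7.10 min.

7.10 min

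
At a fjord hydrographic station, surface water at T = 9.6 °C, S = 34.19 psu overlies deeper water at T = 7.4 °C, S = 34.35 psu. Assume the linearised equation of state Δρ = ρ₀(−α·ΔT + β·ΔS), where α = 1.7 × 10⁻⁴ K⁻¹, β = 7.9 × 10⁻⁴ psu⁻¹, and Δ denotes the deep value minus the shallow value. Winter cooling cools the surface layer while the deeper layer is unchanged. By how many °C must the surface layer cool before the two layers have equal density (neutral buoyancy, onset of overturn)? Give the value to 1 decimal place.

2.9 °C

Neutral buoyancy requires Δρ = 0, i.e. −α(T_deep − T_surf′) + β(S_deep − S_surf) = 0.
T_surf′ = T_deep − (β/α)·ΔS = 7.4 − (7.9 × 10⁻⁴/1.7 × 10⁻⁴)·(+0.16) = 6.656 °C.
Cooling required: 9.6 − (6.656) = 2.944 °C.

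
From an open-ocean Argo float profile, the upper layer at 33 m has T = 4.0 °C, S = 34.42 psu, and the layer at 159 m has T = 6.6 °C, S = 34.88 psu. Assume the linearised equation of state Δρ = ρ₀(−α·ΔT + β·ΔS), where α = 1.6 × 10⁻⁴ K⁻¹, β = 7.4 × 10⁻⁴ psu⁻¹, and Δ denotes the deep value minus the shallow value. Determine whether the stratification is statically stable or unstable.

ΔT = 6.6 − 4.0 = +2.6 K and ΔS = 34.88 − 34.42 = +0.46 psu (deep − shallow).
−αΔT = -4.16 × 10⁻⁴; βΔS = 3.404 × 10⁻⁴; sum Δρ/ρ₀ = -7.56 × 10⁻⁵.
Δρ/ρ₀ < 0, so Δρ < 0: deeper water is lighter → statically unstable; the column would overturn.

unstable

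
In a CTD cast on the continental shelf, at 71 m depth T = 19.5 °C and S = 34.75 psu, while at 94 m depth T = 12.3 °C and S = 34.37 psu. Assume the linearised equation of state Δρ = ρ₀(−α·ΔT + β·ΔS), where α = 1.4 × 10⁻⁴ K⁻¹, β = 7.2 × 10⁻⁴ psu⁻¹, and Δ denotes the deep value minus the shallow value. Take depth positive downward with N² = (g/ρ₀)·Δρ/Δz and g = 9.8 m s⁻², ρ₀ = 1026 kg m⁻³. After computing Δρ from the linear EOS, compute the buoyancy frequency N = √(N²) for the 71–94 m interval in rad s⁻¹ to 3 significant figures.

0.0177 rad s⁻¹

ΔT = -7.2 K, ΔS = -0.38 psu (deep − shallow).
Δρ/ρ₀ = −αΔT + βΔS = 1.008 × 10⁻³ − 2.736 × 10⁻⁴ = 7.344 × 10⁻⁴, so Δρ ≈ 0.7535 kg m⁻³.
N² = (g/ρ₀)·Δρ/Δz = g·(Δρ/ρ₀)/Δz = 9.8 × 7.344 × 10⁻⁴ / 23 = 3.1292 × 10⁻⁴ s⁻².
N = √(3.1292 × 10⁻⁴) = 0.017690 rad s⁻¹ ≈ 0.0177 rad s⁻¹.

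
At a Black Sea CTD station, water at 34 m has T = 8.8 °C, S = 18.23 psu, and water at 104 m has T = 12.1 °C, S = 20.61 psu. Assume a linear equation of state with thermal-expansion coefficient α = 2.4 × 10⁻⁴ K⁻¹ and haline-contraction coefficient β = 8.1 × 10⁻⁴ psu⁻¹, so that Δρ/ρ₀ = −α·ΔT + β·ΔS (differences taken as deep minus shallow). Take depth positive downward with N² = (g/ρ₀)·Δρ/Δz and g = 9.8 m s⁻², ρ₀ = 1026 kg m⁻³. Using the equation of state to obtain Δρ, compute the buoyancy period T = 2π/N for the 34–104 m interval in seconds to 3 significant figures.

498 s

ΔT = +3.3 K, ΔS = +2.38 psu (deep − shallow).
Δρ/ρ₀ = −αΔT + βΔS = -7.92 × 10⁻⁴ + 1.9278 × 10⁻³ = 1.1358 × 10⁻³, so Δρ ≈ 1.165 kg m⁻³.
N² = (g/ρ₀)·Δρ/Δz = g·(Δρ/ρ₀)/Δz = 9.8 × 1.1358 × 10⁻³ / 70 = 1.5901 × 10⁻⁴ s⁻².
N = √(1.5901 × 10⁻⁴) = 0.012610 rad s⁻¹ → T = 2π/N = 498.27 s ≈ 498 s.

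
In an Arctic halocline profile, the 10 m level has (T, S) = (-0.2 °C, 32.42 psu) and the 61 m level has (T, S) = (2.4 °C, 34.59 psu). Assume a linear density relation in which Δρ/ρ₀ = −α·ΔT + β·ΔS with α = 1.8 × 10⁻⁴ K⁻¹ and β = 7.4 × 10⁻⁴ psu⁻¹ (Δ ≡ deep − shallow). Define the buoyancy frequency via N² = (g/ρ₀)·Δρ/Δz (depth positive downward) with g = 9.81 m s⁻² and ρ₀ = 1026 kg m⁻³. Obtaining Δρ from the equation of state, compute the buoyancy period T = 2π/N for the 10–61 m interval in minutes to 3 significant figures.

7.08 min

ΔT = +2.6 K, ΔS = +2.17 psu (deep − shallow).
Δρ/ρ₀ = −αΔT + βΔS = -4.68 × 10⁻⁴ + 1.6058 × 10⁻³ = 1.1378 × 10⁻³, so Δρ ≈ 1.167 kg m⁻³.
N² = (g/ρ₀)·Δρ/Δz = g·(Δρ/ρ₀)/Δz = 9.81 × 1.1378 × 10⁻³ / 51 = 2.1886 × 10⁻⁴ s⁻².
N = √(2.1886 × 10⁻⁴) = 0.014794 rad s⁻¹ → T = 2π/N = 424.71 s = 7.0785 min ≈ 7.08 min.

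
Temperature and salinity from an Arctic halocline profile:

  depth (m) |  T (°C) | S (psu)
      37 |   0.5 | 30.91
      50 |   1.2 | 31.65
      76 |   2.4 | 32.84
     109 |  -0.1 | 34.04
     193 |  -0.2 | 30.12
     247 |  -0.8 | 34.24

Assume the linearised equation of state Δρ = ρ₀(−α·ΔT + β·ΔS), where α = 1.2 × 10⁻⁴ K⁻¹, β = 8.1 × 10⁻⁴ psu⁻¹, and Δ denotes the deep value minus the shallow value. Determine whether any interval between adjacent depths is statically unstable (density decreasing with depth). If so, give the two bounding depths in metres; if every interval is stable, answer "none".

109–193 m

Evaluate Δρ/ρ₀ = −αΔT + βΔS across each adjacent pair:
  37–50 m: −αΔT+βΔS = −(1.2 × 10⁻⁴)(+0.7)+(8.1 × 10⁻⁴)(+0.74) = 5.2 × 10⁻⁴ → stable
  50–76 m: −αΔT+βΔS = −(1.2 × 10⁻⁴)(+1.2)+(8.1 × 10⁻⁴)(+1.19) = 8.2 × 10⁻⁴ → stable
  76–109 m: −αΔT+βΔS = −(1.2 × 10⁻⁴)(-2.5)+(8.1 × 10⁻⁴)(+1.20) = 1.3 × 10⁻³ → stable
  109–193 m: −αΔT+βΔS = −(1.2 × 10⁻⁴)(-0.1)+(8.1 × 10⁻⁴)(-3.92) = -3.2 × 10⁻³ → UNSTABLE
  193–247 m: −αΔT+βΔS = −(1.2 × 10⁻⁴)(-0.6)+(8.1 × 10⁻⁴)(+4.12) = 3.4 × 10⁻³ → stable
The 109–193 m interval has Δρ < 0: lighter water underlies denser water.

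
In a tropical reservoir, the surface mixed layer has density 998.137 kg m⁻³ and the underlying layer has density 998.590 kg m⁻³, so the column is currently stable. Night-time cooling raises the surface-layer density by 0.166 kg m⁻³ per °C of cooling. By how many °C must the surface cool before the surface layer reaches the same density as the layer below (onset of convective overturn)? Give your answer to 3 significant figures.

2.73 °C

Density deficit of the surface layer: 998.590 − 998.137 = 0.453 kg m⁻³.
Required change = 0.453 / 0.166 = 2.73 °C.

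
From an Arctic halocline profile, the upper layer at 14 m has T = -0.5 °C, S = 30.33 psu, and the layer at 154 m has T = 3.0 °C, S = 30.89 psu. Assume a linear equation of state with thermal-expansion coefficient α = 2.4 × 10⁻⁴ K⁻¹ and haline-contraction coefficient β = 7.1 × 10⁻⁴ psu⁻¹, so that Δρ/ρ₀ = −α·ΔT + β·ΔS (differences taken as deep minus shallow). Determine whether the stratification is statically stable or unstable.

ΔT = 3.0 − -0.5 = +3.5 K and ΔS = 30.89 − 30.33 = +0.56 psu (deep − shallow).
−αΔT = -8.40 × 10⁻⁴; βΔS = 3.976 × 10⁻⁴; sum Δρ/ρ₀ = -4.424 × 10⁻⁴.
Δρ/ρ₀ < 0, so Δρ < 0: deeper water is lighter → statically unstable; the column would overturn.

unstable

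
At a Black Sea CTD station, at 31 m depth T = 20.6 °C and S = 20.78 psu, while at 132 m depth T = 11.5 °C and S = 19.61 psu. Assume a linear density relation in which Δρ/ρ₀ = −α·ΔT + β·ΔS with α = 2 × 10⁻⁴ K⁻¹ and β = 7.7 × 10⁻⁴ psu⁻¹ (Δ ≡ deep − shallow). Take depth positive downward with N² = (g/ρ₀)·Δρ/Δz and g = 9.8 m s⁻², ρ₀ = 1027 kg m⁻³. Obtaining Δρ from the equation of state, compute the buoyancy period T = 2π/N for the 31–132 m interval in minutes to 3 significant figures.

11.1 min

ΔT = -9.1 K, ΔS = -1.17 psu (deep − shallow).
Δρ/ρ₀ = −αΔT + βΔS = 1.82 × 10⁻³ − 9.009 × 10⁻⁴ = 9.191 × 10⁻⁴, so Δρ ≈ 0.9439 kg m⁻³.
N² = (g/ρ₀)·Δρ/Δz = g·(Δρ/ρ₀)/Δz = 9.8 × 9.191 × 10⁻⁴ / 101 = 8.9180 × 10⁻⁵ s⁻².
N = √(8.9180 × 10⁻⁵) = 9.4435 × 10⁻³ rad s⁻¹ → T = 2π/N = 665.34 s = 11.089 min ≈ 11.1 min.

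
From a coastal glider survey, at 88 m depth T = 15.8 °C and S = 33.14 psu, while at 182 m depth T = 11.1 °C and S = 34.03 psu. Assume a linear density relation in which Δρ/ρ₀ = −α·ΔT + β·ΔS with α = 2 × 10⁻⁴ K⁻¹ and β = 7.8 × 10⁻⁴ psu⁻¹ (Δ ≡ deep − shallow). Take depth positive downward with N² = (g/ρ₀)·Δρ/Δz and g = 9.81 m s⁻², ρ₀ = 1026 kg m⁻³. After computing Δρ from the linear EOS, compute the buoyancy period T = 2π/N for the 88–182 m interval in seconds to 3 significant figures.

ΔT = -4.7 K, ΔS = +0.89 psu (deep − shallow).
Δρ/ρ₀ = −αΔT + βΔS = 9.40 × 10⁻⁴ + 6.942 × 10⁻⁴ = 1.6342 × 10⁻³, so Δρ ≈ 1.677 kg m⁻³.
N² = (g/ρ₀)·Δρ/Δz = g·(Δρ/ρ₀)/Δz = 9.81 × 1.6342 × 10⁻³ / 94 = 1.7055 × 10⁻⁴ s⁻².
N = √(1.7055 × 10⁻⁴) = 0.013059 rad s⁻¹ → T = 2π/N = 481.14 s ≈ 481 s.

481 s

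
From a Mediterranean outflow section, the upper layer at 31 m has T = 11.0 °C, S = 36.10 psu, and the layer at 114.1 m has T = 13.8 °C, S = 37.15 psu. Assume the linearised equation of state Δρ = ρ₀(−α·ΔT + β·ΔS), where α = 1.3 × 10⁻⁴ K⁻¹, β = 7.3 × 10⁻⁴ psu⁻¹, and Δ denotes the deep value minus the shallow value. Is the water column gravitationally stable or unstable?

stable

ΔT = 13.8 − 11.0 = +2.8 K and ΔS = 37.15 − 36.10 = +1.05 psu (deep − shallow).
−αΔT = -3.64 × 10⁻⁴; βΔS = 7.665 × 10⁻⁴; sum Δρ/ρ₀ = 4.025 × 10⁻⁴.
Δρ/ρ₀ > 0, so Δρ > 0: deeper water is denser → statically stable.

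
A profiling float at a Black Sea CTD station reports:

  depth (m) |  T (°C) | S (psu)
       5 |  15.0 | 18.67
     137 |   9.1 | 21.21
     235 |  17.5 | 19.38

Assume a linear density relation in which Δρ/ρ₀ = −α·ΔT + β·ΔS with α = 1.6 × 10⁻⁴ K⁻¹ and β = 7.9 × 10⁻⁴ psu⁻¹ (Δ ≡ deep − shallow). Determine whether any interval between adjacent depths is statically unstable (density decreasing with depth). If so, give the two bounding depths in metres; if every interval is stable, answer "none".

137–235 m

Evaluate Δρ/ρ₀ = −αΔT + βΔS across each adjacent pair:
  5–137 m: −αΔT+βΔS = −(1.6 × 10⁻⁴)(-5.9)+(7.9 × 10⁻⁴)(+2.54) = 3.0 × 10⁻³ → stable
  137–235 m: −αΔT+βΔS = −(1.6 × 10⁻⁴)(+8.4)+(7.9 × 10⁻⁴)(-1.83) = -2.8 × 10⁻³ → UNSTABLE
The 137–235 m interval has Δρ < 0: lighter water underlies denser water.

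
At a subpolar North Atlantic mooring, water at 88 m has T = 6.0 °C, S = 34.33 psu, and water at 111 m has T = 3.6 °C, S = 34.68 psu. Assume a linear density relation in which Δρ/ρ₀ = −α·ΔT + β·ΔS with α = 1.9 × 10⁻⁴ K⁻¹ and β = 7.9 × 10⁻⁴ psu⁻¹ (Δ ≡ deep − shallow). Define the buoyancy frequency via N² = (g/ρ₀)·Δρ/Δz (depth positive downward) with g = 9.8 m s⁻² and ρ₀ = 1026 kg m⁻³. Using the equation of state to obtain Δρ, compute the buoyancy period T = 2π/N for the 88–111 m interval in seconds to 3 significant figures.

ΔT = -2.4 K, ΔS = +0.35 psu (deep − shallow).
Δρ/ρ₀ = −αΔT + βΔS = 4.56 × 10⁻⁴ + 2.765 × 10⁻⁴ = 7.325 × 10⁻⁴, so Δρ ≈ 0.7515 kg m⁻³.
N² = (g/ρ₀)·Δρ/Δz = g·(Δρ/ρ₀)/Δz = 9.8 × 7.325 × 10⁻⁴ / 23 = 3.1211 × 10⁻⁴ s⁻².
N = √(3.1211 × 10⁻⁴) = 0.017667 rad s⁻¹ → T = 2π/N = 355.65 s ≈ 356 s.

356 s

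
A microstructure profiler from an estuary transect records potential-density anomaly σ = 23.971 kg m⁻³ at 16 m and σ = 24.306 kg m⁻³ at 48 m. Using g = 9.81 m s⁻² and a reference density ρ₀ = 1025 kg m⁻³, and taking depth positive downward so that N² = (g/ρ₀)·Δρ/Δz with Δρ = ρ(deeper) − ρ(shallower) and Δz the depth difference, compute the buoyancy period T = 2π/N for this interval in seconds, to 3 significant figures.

628 s

Δρ = 1024.306 − 1023.971 = 0.335 kg m⁻³ over Δz = 48 − 16 = 32 m.
N² = (9.81/1025) × (0.335/32) = 1.0019 × 10⁻⁴ s⁻².
N = √(1.0019 × 10⁻⁴) = 0.010009 rad s⁻¹, so T = 2π/N = 627.75 s ≈ 628 s.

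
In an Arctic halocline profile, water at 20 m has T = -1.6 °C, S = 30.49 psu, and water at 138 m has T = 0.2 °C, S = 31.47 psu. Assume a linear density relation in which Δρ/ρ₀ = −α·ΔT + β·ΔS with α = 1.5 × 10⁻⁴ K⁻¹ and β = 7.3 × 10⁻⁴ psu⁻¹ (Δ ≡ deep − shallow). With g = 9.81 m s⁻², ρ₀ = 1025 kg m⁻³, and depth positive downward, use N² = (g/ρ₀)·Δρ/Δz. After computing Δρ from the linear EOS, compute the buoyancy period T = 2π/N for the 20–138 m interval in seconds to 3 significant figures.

1.03 × 10³ s

ΔT = +1.8 K, ΔS = +0.98 psu (deep − shallow).
Δρ/ρ₀ = −αΔT + βΔS = -2.70 × 10⁻⁴ + 7.154 × 10⁻⁴ = 4.454 × 10⁻⁴, so Δρ ≈ 0.4565 kg m⁻³.
N² = (g/ρ₀)·Δρ/Δz = g·(Δρ/ρ₀)/Δz = 9.81 × 4.454 × 10⁻⁴ / 118 = 3.7029 × 10⁻⁵ s⁻².
N = √(3.7029 × 10⁻⁵) = 6.0851 × 10⁻³ rad s⁻¹ → T = 2π/N = 1.0326 × 10³ s ≈ 1.03 × 10³ s.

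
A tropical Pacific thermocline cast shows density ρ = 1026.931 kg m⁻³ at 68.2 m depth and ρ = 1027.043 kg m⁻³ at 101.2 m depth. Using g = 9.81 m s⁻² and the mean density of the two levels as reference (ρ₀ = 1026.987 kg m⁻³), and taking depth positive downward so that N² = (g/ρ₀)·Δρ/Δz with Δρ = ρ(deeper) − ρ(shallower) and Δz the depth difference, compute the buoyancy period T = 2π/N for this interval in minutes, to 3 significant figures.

Δρ = 1027.043 − 1026.931 = 0.112 kg m⁻³ over Δz = 101.2 − 68.2 = 33 m.
N² = (9.81/1026.987) × (0.112/33) = 3.2420 × 10⁻⁵ s⁻².
N = √(3.2420 × 10⁻⁵) = 5.6939 × 10⁻³ rad s⁻¹, so T = 2π/N = 1.1035 × 10³ s = 18.392 min ≈ 18.4 min.

18.4 min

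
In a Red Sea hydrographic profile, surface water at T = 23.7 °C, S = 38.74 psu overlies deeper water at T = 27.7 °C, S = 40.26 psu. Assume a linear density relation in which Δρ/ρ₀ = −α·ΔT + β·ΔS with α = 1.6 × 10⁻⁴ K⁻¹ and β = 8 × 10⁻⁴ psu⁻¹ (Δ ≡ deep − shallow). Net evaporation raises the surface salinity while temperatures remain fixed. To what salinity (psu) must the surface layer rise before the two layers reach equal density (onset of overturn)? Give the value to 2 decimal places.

39.46 psu

Neutral buoyancy requires −α(T_deep − T_surf) + β(S_deep − S_surf′) = 0.
S_surf′ = S_deep − (α/β)·ΔT = 40.26 − (1.6 × 10⁻⁴/8 × 10⁻⁴)·(+4.0) = 39.4600 psu.
Increase required: 39.4600 − 38.74 = 0.7200 psu.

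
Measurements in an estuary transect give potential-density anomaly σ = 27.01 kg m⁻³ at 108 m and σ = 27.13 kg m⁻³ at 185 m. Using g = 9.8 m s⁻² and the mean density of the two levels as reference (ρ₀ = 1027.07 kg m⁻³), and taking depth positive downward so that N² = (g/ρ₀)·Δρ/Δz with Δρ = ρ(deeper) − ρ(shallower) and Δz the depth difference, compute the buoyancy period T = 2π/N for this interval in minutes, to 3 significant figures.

27.2 min

Δρ = 1027.13 − 1027.01 = 0.12 kg m⁻³ over Δz = 185 − 108 = 77 m.
N² = (9.8/1027.07) × (0.12/77) = 1.4870 × 10⁻⁵ s⁻².
N = √(1.4870 × 10⁻⁵) = 3.8562 × 10⁻³ rad s⁻¹, so T = 2π/N = 1.6294 × 10³ s = 27.157 min ≈ 27.2 min.
A positive N² confirms static stability across the interval.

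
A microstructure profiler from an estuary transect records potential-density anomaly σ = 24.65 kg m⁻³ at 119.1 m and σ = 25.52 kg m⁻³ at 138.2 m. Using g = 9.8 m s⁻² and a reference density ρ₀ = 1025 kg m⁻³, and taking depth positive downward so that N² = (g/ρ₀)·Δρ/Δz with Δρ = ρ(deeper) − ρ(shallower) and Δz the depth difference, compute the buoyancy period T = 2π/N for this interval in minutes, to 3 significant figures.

5.02 min

Δρ = 1025.52 − 1024.65 = 0.87 kg m⁻³ over Δz = 138.2 − 119.1 = 19.1 m.
N² = (9.8/1025) × (0.87/19.1) = 4.3550 × 10⁻⁴ s⁻².
N = √(4.3550 × 10⁻⁴) = 0.020869 rad s⁻¹, so T = 2π/N = 301.08 s = 5.0180 min ≈ 5.02 min.
Since Δρ > 0 the layer is stably stratified.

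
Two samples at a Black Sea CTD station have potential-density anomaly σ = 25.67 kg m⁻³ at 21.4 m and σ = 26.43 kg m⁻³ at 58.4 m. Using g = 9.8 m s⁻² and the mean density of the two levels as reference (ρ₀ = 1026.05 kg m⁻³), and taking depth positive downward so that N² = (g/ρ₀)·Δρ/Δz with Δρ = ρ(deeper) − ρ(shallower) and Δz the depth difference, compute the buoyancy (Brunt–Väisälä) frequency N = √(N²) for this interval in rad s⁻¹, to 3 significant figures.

0.0140 rad s⁻¹

Δρ = 1026.43 − 1025.67 = 0.76 kg m⁻³ over Δz = 58.4 − 21.4 = 37 m.
N² = (9.8/1026.05) × (0.76/37) = 1.9619 × 10⁻⁴ s⁻².
N = √(1.9619 × 10⁻⁴) = 0.014007 rad s⁻¹ ≈ 0.0140 rad s⁻¹.
A positive N² confirms static stability across the interval.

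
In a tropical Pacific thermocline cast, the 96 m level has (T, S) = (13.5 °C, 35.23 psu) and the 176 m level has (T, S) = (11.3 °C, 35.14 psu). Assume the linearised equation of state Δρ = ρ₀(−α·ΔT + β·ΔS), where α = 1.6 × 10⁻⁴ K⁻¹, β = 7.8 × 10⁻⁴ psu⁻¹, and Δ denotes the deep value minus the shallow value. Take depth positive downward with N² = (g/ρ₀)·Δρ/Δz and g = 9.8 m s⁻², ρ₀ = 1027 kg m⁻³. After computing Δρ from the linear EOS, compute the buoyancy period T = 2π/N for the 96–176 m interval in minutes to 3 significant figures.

17.8 min

ΔT = -2.2 K, ΔS = -0.09 psu (deep − shallow).
Δρ/ρ₀ = −αΔT + βΔS = 3.52 × 10⁻⁴ − 7.02 × 10⁻⁵ = 2.818 × 10⁻⁴, so Δρ ≈ 0.2894 kg m⁻³.
N² = (g/ρ₀)·Δρ/Δz = g·(Δρ/ρ₀)/Δz = 9.8 × 2.818 × 10⁻⁴ / 80 = 3.4521 × 10⁻⁵ s⁻².
N = √(3.4521 × 10⁻⁵) = 5.8755 × 10⁻³ rad s⁻¹ → T = 2π/N = 1.0694 × 10³ s = 17.823 min ≈ 17.8 min.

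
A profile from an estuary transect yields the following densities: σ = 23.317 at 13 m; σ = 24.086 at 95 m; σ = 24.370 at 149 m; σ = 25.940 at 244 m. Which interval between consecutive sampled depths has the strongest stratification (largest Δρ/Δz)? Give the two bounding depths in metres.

149–244 m

Compute the density gradient over each adjacent pair:
  13–95 m: Δρ/Δz = 0.769/82 = 9.4 × 10⁻³ kg m⁻⁴
  95–149 m: Δρ/Δz = 0.284/54 = 5.3 × 10⁻³ kg m⁻⁴
  149–244 m: Δρ/Δz = 1.570/95 = 0.017 kg m⁻⁴
The largest gradient is in the 149–244 m interval — the pycnocline.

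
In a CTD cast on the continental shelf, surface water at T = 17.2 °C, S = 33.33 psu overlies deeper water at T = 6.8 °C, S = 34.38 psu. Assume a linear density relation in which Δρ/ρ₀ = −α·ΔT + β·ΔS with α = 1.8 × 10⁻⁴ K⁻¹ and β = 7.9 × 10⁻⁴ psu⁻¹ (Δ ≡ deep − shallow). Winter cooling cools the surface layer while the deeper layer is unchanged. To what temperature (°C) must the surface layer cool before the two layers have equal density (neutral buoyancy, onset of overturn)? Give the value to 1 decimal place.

2.2 °C

Neutral buoyancy requires Δρ = 0, i.e. −α(T_deep − T_surf′) + β(S_deep − S_surf) = 0.
T_surf′ = T_deep − (β/α)·ΔS = 6.8 − (7.9 × 10⁻⁴/1.8 × 10⁻⁴)·(+1.05) = 2.192 °C.
Cooling required: 17.2 − (2.192) = 15.008 °C.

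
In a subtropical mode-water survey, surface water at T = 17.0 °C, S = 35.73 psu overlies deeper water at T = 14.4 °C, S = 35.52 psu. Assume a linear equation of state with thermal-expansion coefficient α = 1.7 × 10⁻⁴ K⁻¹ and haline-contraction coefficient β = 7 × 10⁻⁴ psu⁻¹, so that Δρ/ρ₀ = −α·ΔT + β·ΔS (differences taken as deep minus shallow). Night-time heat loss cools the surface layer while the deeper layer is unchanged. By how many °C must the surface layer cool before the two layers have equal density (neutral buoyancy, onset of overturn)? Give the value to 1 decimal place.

1.7 °C

Neutral buoyancy requires Δρ = 0, i.e. −α(T_deep − T_surf′) + β(S_deep − S_surf) = 0.
T_surf′ = T_deep − (β/α)·ΔS = 14.4 − (7 × 10⁻⁴/1.7 × 10⁻⁴)·(-0.21) = 15.265 °C.
Cooling required: 17.0 − (15.265) = 1.735 °C.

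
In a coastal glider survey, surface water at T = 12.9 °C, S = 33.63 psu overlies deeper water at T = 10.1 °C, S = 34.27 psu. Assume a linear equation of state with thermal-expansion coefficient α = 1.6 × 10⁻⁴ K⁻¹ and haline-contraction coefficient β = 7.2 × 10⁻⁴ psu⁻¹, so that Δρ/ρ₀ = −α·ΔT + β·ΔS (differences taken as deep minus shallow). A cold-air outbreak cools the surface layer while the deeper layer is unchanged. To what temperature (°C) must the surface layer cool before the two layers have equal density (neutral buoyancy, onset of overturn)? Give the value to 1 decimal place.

7.2 °C

Neutral buoyancy requires Δρ = 0, i.e. −α(T_deep − T_surf′) + β(S_deep − S_surf) = 0.
T_surf′ = T_deep − (β/α)·ΔS = 10.1 − (7.2 × 10⁻⁴/1.6 × 10⁻⁴)·(+0.64) = 7.220 °C.
Cooling required: 12.9 − (7.220) = 5.680 °C.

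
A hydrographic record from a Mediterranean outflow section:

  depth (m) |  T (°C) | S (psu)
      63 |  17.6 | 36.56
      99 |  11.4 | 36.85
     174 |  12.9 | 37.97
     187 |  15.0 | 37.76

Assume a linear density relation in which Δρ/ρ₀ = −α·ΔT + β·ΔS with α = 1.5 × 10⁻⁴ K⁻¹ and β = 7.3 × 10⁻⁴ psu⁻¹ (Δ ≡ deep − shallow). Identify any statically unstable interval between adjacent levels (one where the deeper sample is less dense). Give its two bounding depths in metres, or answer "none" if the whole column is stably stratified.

174–187 m

Evaluate Δρ/ρ₀ = −αΔT + βΔS across each adjacent pair:
  63–99 m: −αΔT+βΔS = −(1.5 × 10⁻⁴)(-6.2)+(7.3 × 10⁻⁴)(+0.29) = 1.1 × 10⁻³ → stable
  99–174 m: −αΔT+βΔS = −(1.5 × 10⁻⁴)(+1.5)+(7.3 × 10⁻⁴)(+1.12) = 5.9 × 10⁻⁴ → stable
  174–187 m: −αΔT+βΔS = −(1.5 × 10⁻⁴)(+2.1)+(7.3 × 10⁻⁴)(-0.21) = -4.7 × 10⁻⁴ → UNSTABLE
The 174–187 m interval has Δρ < 0: lighter water underlies denser water.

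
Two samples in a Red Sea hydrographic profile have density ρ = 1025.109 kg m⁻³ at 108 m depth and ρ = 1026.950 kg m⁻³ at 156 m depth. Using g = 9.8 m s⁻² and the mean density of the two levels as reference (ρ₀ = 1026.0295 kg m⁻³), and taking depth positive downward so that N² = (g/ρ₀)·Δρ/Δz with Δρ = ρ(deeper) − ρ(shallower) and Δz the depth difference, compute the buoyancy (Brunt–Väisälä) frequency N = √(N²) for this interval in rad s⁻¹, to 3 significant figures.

Δρ = 1026.950 − 1025.109 = 1.841 kg m⁻³ over Δz = 156 − 108 = 48 m.
N² = (9.8/1026.0295) × (1.841/48) = 3.6634 × 10⁻⁴ s⁻².
N = √(3.6634 × 10⁻⁴) = 0.019140 rad s⁻¹ ≈ 0.0191 rad s⁻¹.
Since Δρ > 0 the layer is stably stratified.

0.0191 rad s⁻¹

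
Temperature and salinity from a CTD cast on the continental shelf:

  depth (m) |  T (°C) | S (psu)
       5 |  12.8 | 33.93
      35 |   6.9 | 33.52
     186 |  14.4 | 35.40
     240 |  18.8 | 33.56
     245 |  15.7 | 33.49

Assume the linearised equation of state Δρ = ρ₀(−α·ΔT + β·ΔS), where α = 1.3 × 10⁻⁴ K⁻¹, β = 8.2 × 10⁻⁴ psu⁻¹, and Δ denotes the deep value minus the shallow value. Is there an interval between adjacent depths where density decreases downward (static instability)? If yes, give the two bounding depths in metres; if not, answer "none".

186–240 m

Evaluate Δρ/ρ₀ = −αΔT + βΔS across each adjacent pair:
  5–35 m: −αΔT+βΔS = −(1.3 × 10⁻⁴)(-5.9)+(8.2 × 10⁻⁴)(-0.41) = 4.3 × 10⁻⁴ → stable
  35–186 m: −αΔT+βΔS = −(1.3 × 10⁻⁴)(+7.5)+(8.2 × 10⁻⁴)(+1.88) = 5.7 × 10⁻⁴ → stable
  186–240 m: −αΔT+βΔS = −(1.3 × 10⁻⁴)(+4.4)+(8.2 × 10⁻⁴)(-1.84) = -2.1 × 10⁻³ → UNSTABLE
  240–245 m: −αΔT+βΔS = −(1.3 × 10⁻⁴)(-3.1)+(8.2 × 10⁻⁴)(-0.07) = 3.5 × 10⁻⁴ → stable
The 186–240 m interval has Δρ < 0: lighter water underlies denser water.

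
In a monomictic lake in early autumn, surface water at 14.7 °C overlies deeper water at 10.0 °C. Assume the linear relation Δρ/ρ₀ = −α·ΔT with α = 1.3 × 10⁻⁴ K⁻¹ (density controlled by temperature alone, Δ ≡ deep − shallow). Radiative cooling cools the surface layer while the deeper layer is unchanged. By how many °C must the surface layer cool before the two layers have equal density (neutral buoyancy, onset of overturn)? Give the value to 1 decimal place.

4.7 °C

With temperature the only control, equal density requires T_surf′ = T_deep.
T_surf′ = 10.0 °C.
Cooling required: 14.7 − 10.0 = 4.7 °C.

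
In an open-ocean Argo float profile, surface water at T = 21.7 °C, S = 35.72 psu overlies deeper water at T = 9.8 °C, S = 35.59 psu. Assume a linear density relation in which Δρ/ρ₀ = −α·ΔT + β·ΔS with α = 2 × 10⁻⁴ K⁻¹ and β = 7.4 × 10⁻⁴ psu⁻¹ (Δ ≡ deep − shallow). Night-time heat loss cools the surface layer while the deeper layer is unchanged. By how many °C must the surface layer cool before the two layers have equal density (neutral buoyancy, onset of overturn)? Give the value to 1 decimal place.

Neutral buoyancy requires Δρ = 0, i.e. −α(T_deep − T_surf′) + β(S_deep − S_surf) = 0.
T_surf′ = T_deep − (β/α)·ΔS = 9.8 − (7.4 × 10⁻⁴/2 × 10⁻⁴)·(-0.13) = 10.281 °C.
Cooling required: 21.7 − (10.281) = 11.419 °C.

11.4 °C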